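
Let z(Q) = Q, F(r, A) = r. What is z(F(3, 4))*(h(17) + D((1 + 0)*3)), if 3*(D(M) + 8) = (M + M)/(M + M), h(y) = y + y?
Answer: 79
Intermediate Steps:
h(y) = 2*y
D(M) = -23/3 (D(M) = -8 + ((M + M)/(M + M))/3 = -8 + ((2*M)/((2*M)))/3 = -8 + ((2*M)*(1/(2*M)))/3 = -8 + (⅓)*1 = -8 + ⅓ = -23/3)
z(F(3, 4))*(h(17) + D((1 + 0)*3)) = 3*(2*17 - 23/3) = 3*(34 - 23/3) = 3*(79/3) = 79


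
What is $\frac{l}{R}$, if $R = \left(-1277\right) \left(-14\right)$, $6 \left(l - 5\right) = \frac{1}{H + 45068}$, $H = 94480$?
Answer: $\frac{598063}{2138433552} \approx 0.00027967$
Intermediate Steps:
$l = \frac{4186441}{837288}$ ($l = 5 + \frac{1}{6 \left(94480 + 45068\right)} = 5 + \frac{1}{6 \cdot 139548} = 5 + \frac{1}{6} \cdot \frac{1}{139548} = 5 + \frac{1}{837288} = \frac{4186441}{837288} \approx 5.0$)
$R = 17878$
$\frac{l}{R} = \frac{4186441}{837288 \cdot 17878} = \frac{4186441}{837288} \cdot \frac{1}{17878} = \frac{598063}{2138433552}$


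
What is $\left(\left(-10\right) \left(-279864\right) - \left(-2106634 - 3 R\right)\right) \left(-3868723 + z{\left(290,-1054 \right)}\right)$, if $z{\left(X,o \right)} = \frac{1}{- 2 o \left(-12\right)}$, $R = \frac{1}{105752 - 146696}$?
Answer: $- \frac{2183888786846666727653}{115079936} \approx -1.8977 \cdot 10^{13}$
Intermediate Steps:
$R = - \frac{1}{40944}$ ($R = \frac{1}{-40944} = - \frac{1}{40944} \approx -2.4424 \cdot 10^{-5}$)
$z{\left(X,o \right)} = \frac{1}{24 o}$
$\left(\left(-10\right) \left(-279864\right) - \left(-2106634 - 3 R\right)\right) \left(-3868723 + z{\left(290,-1054 \right)}\right) = \left(\left(-10\right) \left(-279864\right) + \left(2106634 - \left(-3\right) \left(- \frac{1}{40944}\right)\right)\right) \left(-3868723 + \frac{1}{24 \left(-1054\right)}\right) = \left(2798640 + \left(2106634 - \frac{1}{13648}\right)\right) \left(-3868723 + \frac{1}{24} \left(- \frac{1}{1054}\right)\right) = \left(2798640 + \left(2106634 - \frac{1}{13648}\right)\right) \left(-3868723 - \frac{1}{25296}\right) = \left(2798640 + \frac{28751340831}{13648}\right) \left(- \frac{97863217009}{25296}\right) = \frac{66947179551}{13648} \left(- \frac{97863217009}{25296}\right) = - \frac{2183888786846666727653}{115079936}$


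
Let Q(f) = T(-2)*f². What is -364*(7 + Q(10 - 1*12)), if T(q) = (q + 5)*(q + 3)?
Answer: -6916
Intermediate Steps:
T(q) = (3 + q)*(5 + q) (T(q) = (5 + q)*(3 + q) = (3 + q)*(5 + q))
Q(f) = 3*f² (Q(f) = (15 + (-2)² + 8*(-2))*f² = (15 + 4 - 16)*f² = 3*f²)
-364*(7 + Q(10 - 1*12)) = -364*(7 + 3*(10 - 1*12)²) = -364*(7 + 3*(10 - 12)²) = -364*(7 + 3*(-2)²) = -364*(7 + 3*4) = -364*(7 + 12) = -364*19 = -6916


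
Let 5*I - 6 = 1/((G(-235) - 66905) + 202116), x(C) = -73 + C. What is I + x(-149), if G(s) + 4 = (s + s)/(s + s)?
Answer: -149269631/676040 ≈ -220.80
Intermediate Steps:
G(s) = -3 (G(s) = -4 + (s + s)/(s + s) = -4 + (2*s)/((2*s)) = -4 + (2*s)*(1/(2*s)) = -4 + 1 = -3)
I = 811249/676040 (I = 6/5 + 1/(5*((-3 - 66905) + 202116)) = 6/5 + 1/(5*(-66908 + 202116)) = 6/5 + (1/5)/135208 = 6/5 + (1/5)*(1/135208) = 6/5 + 1/676040 = 811249/676040 ≈ 1.2000)
I + x(-149) = 811249/676040 + (-73 - 149) = 811249/676040 - 222 = -149269631/676040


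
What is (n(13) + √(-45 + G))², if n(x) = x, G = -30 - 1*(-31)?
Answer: 125 + 52*I*√11 ≈ 125.0 + 172.46*I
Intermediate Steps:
G = 1 (G = -30 + 31 = 1)
(n(13) + √(-45 + G))² = (13 + √(-45 + 1))² = (13 + √(-44))² = (13 + 2*I*√11)²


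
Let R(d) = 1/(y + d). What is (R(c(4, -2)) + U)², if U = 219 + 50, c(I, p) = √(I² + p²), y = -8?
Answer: 34975401/484 - 2957*√5/121 ≈ 72209.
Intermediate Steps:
R(d) = 1/(-8 + d)
U = 269
(R(c(4, -2)) + U)² = (1/(-8 + √(4² + (-2)²)) + 269)² = (1/(-8 + √(16 + 4)) + 269)² = (1/(-8 + √20) + 269)² = (1/(-8 + 2*√5) + 269)² = (269 + 1/(-8 + 2*√5))²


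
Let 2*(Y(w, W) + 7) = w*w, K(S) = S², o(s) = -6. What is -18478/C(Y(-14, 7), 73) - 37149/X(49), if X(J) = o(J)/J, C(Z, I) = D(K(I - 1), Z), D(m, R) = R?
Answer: 55178841/182 ≈ 3.0318e+5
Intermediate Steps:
Y(w, W) = -7 + w²/2 (Y(w, W) = -7 + (w*w)/2 = -7 + w²/2)
C(Z, I) = Z
X(J) = -6/J
-18478/C(Y(-14, 7), 73) - 37149/X(49) = -18478/(-7 + (½)*(-14)²) - 37149/((-6/49)) = -18478/(-7 + (½)*196) - 37149/((-6*1/49)) = -18478/(-7 + 98) - 37149/(-6/49) = -18478/91 - 37149*(-49/6) = -18478*1/91 + 606767/2 = -18478/91 + 606767/2 = 55178841/182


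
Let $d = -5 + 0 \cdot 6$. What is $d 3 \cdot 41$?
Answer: $-615$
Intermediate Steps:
$d = -5$ ($d = -5 + 0 = -5$)
$d 3 \cdot 41 = \left(-5\right) 3 \cdot 41 = \left(-15\right) 41 = -615$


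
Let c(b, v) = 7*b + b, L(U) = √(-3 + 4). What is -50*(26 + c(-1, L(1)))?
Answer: -900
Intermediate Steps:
L(U) = 1 (L(U) = √1 = 1)
c(b, v) = 8*b
-50*(26 + c(-1, L(1))) = -50*(26 + 8*(-1)) = -50*(26 - 8) = -50*18 = -900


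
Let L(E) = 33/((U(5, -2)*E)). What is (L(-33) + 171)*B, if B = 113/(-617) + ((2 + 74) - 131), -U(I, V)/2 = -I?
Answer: -29094016/3085 ≈ -9430.8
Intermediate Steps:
U(I, V) = 2*I (U(I, V) = -(-2)*I = 2*I)
L(E) = 33/(10*E) (L(E) = 33/(((2*5)*E)) = 33/((10*E)) = 33*(1/(10*E)) = 33/(10*E))
B = -34048/617 (B = 113*(-1/617) + (76 - 131) = -113/617 - 55 = -34048/617 ≈ -55.183)
(L(-33) + 171)*B = ((33/10)/(-33) + 171)*(-34048/617) = ((33/10)*(-1/33) + 171)*(-34048/617) = (-1/10 + 171)*(-34048/617) = (1709/10)*(-34048/617) = -29094016/3085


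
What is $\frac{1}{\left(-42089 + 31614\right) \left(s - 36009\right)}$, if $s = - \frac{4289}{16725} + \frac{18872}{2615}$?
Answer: $\frac{349887}{131949863029558} \approx 2.6517 \cdot 10^{-9}$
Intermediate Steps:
$s = \frac{60883693}{8747175}$ ($s = \left(-4289\right) \frac{1}{16725} + 18872 \cdot \frac{1}{2615} = - \frac{4289}{16725} + \frac{18872}{2615} = \frac{60883693}{8747175} \approx 6.9604$)
$\frac{1}{\left(-42089 + 31614\right) \left(s - 36009\right)} = \frac{1}{\left(-42089 + 31614\right) \left(\frac{60883693}{8747175} - 36009\right)} = \frac{1}{\left(-10475\right) \left(- \frac{314916140882}{8747175}\right)} = \frac{1}{\frac{131949863029558}{349887}} = \frac{349887}{131949863029558}$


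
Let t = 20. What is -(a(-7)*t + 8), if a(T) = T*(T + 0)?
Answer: -988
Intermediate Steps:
a(T) = T² (a(T) = T*T = T²)
-(a(-7)*t + 8) = -((-7)²*20 + 8) = -(49*20 + 8) = -(980 + 8) = -1*988 = -988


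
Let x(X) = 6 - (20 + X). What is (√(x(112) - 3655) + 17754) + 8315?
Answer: 26069 + I*√3781 ≈ 26069.0 + 61.49*I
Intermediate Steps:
x(X) = -14 - X (x(X) = 6 + (-20 - X) = -14 - X)
(√(x(112) - 3655) + 17754) + 8315 = (√((-14 - 1*112) - 3655) + 17754) + 8315 = (√((-14 - 112) - 3655) + 17754) + 8315 = (√(-126 - 3655) + 17754) + 8315 = (√(-3781) + 17754) + 8315 = (I*√3781 + 17754) + 8315 = (17754 + I*√3781) + 8315 = 26069 + I*√3781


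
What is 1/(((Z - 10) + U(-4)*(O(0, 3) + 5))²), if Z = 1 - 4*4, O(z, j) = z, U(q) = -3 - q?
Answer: 1/400 ≈ 0.0025000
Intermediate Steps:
Z = -15 (Z = 1 - 16 = -15)
1/(((Z - 10) + U(-4)*(O(0, 3) + 5))²) = 1/(((-15 - 10) + (-3 - 1*(-4))*(0 + 5))²) = 1/((-25 + (-3 + 4)*5)²) = 1/((-25 + 1*5)²) = 1/((-25 + 5)²) = 1/((-20)²) = 1/400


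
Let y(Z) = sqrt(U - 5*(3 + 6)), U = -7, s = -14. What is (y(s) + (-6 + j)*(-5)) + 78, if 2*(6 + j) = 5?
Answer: 251/2 + 2*I*sqrt(13) ≈ 125.5 + 7.2111*I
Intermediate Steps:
j = -7/2 (j = -6 + (1/2)*5 = -6 + 5/2 = -7/2 ≈ -3.5000)
y(Z) = 2*I*sqrt(13) (y(Z) = sqrt(-7 - 5*(3 + 6)) = sqrt(-7 - 5*9) = sqrt(-7 - 45) = sqrt(-52) = 2*I*sqrt(13))
(y(s) + (-6 + j)*(-5)) + 78 = (2*I*sqrt(13) + (-6 - 7/2)*(-5)) + 78 = (2*I*sqrt(13) - 19/2*(-5)) + 78 = (2*I*sqrt(13) + 95/2) + 78 = (95/2 + 2*I*sqrt(13)) + 78 = 251/2 + 2*I*sqrt(13)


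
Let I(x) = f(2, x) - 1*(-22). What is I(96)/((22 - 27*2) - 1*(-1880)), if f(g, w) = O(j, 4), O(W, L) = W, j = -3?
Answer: 19/1848 ≈ 0.010281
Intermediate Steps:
f(g, w) = -3
I(x) = 19 (I(x) = -3 - 1*(-22) = -3 + 22 = 19)
I(96)/((22 - 27*2) - 1*(-1880)) = 19/((22 - 27*2) - 1*(-1880)) = 19/((22 - 54) + 1880) = 19/(-32 + 1880) = 19/1848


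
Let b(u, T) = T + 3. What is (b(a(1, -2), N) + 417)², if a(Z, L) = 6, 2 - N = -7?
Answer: 184041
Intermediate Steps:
N = 9 (N = 2 - 1*(-7) = 2 + 7 = 9)
b(u, T) = 3 + T
(b(a(1, -2), N) + 417)² = ((3 + 9) + 417)² = (12 + 417)² = 429² = 184041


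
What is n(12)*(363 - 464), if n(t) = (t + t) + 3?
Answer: -2727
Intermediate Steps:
n(t) = 3 + 2*t (n(t) = 2*t + 3 = 3 + 2*t)
n(12)*(363 - 464) = (3 + 2*12)*(363 - 464) = (3 + 24)*(-101) = 27*(-101) = -2727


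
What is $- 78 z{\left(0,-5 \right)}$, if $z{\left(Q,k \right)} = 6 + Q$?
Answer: $-468$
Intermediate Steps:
$- 78 z{\left(0,-5 \right)} = - 78 \left(6 + 0\right) = \left(-78\right) 6 = -468$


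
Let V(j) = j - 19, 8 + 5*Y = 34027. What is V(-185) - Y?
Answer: -35039/5 ≈ -7007.8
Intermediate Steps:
Y = 34019/5 (Y = -8/5 + (⅕)*34027 = -8/5 + 34027/5 = 34019/5 ≈ 6803.8)
V(j) = -19 + j
V(-185) - Y = (-19 - 185) - 1*34019/5 = -204 - 34019/5 = -35039/5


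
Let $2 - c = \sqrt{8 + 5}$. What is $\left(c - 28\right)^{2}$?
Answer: $\left(26 + \sqrt{13}\right)^{2} \approx 876.49$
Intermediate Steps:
$c = 2 - \sqrt{13}$ ($c = 2 - \sqrt{8 + 5} = 2 - \sqrt{13} \approx -1.6056$)
$\left(c - 28\right)^{2} = \left(\left(2 - \sqrt{13}\right) - 28\right)^{2} = \left(-26 - \sqrt{13}\right)^{2}$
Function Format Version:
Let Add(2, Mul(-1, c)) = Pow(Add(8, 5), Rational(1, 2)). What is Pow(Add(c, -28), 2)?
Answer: Pow(Add(26, Pow(13, Rational(1, 2))), 2) ≈ 876.49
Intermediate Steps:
c = Add(2, Mul(-1, Pow(13, Rational(1, 2)))) (c = Add(2, Mul(-1, Pow(Add(8, 5), Rational(1, 2)))) = Add(2, Mul(-1, Pow(13, Rational(1, 2)))) ≈ -1.6056)
Pow(Add(c, -28), 2) = Pow(Add(Add(2, Mul(-1, Pow(13, Rational(1, 2)))), -28), 2) = Pow(Add(-26, Mul(-1, Pow(13, Rational(1, 2)))), 2)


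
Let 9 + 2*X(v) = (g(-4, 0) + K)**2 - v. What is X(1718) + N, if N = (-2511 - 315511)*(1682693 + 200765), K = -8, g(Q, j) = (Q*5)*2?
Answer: -1197962159575/2 ≈ -5.9898e+11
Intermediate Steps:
g(Q, j) = 10*Q (g(Q, j) = (5*Q)*2 = 10*Q)
X(v) = 2295/2 - v/2 (X(v) = -9/2 + ((10*(-4) - 8)**2 - v)/2 = -9/2 + ((-40 - 8)**2 - v)/2 = -9/2 + ((-48)**2 - v)/2 = -9/2 + (2304 - v)/2 = -9/2 + (1152 - v/2) = 2295/2 - v/2)
N = -598981080076 (N = -318022*1883458 = -598981080076)
X(1718) + N = (2295/2 - 1/2*1718) - 598981080076 = (2295/2 - 859) - 598981080076 = 577/2 - 598981080076 = -1197962159575/2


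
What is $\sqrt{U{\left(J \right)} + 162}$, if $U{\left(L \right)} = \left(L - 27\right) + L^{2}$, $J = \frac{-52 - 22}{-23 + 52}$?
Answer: $\frac{21 \sqrt{265}}{29} \approx 11.788$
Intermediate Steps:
$J = - \frac{74}{29} \approx -2.5517$
$U{\left(L \right)} = -27 + L + L^{2}$ ($U{\left(L \right)} = \left(-27 + L\right) + L^{2} = -27 + L + L^{2}$)
$\sqrt{U{\left(J \right)} + 162} = \sqrt{\left(-27 - \frac{74}{29} + \left(- \frac{74}{29}\right)^{2}\right) + 162} = \sqrt{\left(-27 - \frac{74}{29} + \frac{5476}{841}\right) + 162} = \sqrt{- \frac{19377}{841} + 162} = \sqrt{\frac{116865}{841}} = \frac{21 \sqrt{265}}{29}$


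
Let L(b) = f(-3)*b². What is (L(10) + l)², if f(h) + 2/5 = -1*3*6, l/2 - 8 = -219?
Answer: 5116644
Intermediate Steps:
l = -422 (l = 16 + 2*(-219) = 16 - 438 = -422)
f(h) = -92/5 (f(h) = -⅖ - 1*3*6 = -⅖ - 3*6 = -⅖ - 18 = -92/5)
L(b) = -92*b²/5
(L(10) + l)² = (-92/5*10² - 422)² = (-92/5*100 - 422)² = (-1840 - 422)² = (-2262)² = 5116644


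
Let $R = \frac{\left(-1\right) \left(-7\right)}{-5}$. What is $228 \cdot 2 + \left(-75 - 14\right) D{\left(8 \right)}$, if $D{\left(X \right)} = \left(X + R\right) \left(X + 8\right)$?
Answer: $- \frac{44712}{5} \approx -8942.4$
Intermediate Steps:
$R = - \frac{7}{5}$ ($R = 7 \left(- \frac{1}{5}\right) = - \frac{7}{5} \approx -1.4$)
$D{\left(X \right)} = \left(8 + X\right) \left(- \frac{7}{5} + X\right)$ ($D{\left(X \right)} = \left(X - \frac{7}{5}\right) \left(X + 8\right) = \left(- \frac{7}{5} + X\right) \left(8 + X\right) = \left(8 + X\right) \left(- \frac{7}{5} + X\right)$)
$228 \cdot 2 + \left(-75 - 14\right) D{\left(8 \right)} = 228 \cdot 2 + \left(-75 - 14\right) \left(- \frac{56}{5} + 8^{2} + \frac{33}{5} \cdot 8\right) = 456 + \left(-75 - 14\right) \left(- \frac{56}{5} + 64 + \frac{264}{5}\right) = 456 - \frac{46992}{5} = - \frac{44712}{5}$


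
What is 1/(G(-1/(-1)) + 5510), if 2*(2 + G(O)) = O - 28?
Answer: 2/10989 ≈ 0.00018200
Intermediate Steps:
G(O) = -16 + O/2 (G(O) = -2 + (O - 28)/2 = -2 + (-28 + O)/2 = -2 + (-14 + O/2) = -16 + O/2)
1/(G(-1/(-1)) + 5510) = 1/((-16 + (-1/(-1))/2) + 5510) = 1/((-16 + (-1*(-1))/2) + 5510) = 1/((-16 + (½)*1) + 5510) = 1/((-16 + ½) + 5510) = 1/(-31/2 + 5510) = 1/(10989/2) = 2/10989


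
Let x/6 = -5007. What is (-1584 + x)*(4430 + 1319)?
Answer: -181817874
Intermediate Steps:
x = -30042 (x = 6*(-5007) = -30042)
(-1584 + x)*(4430 + 1319) = (-1584 - 30042)*(4430 + 1319) = -31626*5749 = -181817874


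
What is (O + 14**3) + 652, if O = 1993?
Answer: 5389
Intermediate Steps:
(O + 14**3) + 652 = (1993 + 14**3) + 652 = (1993 + 2744) + 652 = 4737 + 652 = 5389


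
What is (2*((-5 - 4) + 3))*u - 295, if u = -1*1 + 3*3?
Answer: -391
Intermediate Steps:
u = 8 (u = -1 + 9 = 8)
(2*((-5 - 4) + 3))*u - 295 = (2*((-5 - 4) + 3))*8 - 295 = (2*(-9 + 3))*8 - 295 = (2*(-6))*8 - 295 = -12*8 - 295 = -96 - 295 = -391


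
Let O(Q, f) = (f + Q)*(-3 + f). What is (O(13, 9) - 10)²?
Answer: 14884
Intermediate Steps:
O(Q, f) = (-3 + f)*(Q + f) (O(Q, f) = (Q + f)*(-3 + f) = (-3 + f)*(Q + f))
(O(13, 9) - 10)² = ((9² - 3*13 - 3*9 + 13*9) - 10)² = ((81 - 39 - 27 + 117) - 10)² = (132 - 10)² = 122² = 14884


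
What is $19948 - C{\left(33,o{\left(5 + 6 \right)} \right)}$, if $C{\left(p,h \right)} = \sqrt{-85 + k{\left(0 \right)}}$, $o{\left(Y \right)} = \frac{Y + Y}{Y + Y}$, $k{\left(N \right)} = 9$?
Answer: $19948 - 2 i \sqrt{19} \approx 19948.0 - 8.7178 i$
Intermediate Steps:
$o{\left(Y \right)} = 1$ ($o{\left(Y \right)} = \frac{2 Y}{2 Y} = 2 Y \frac{1}{2 Y} = 1$)
$C{\left(p,h \right)} = 2 i \sqrt{19}$ ($C{\left(p,h \right)} = \sqrt{-85 + 9} = \sqrt{-76} = 2 i \sqrt{19}$)
$19948 - C{\left(33,o{\left(5 + 6 \right)} \right)} = 19948 - 2 i \sqrt{19}$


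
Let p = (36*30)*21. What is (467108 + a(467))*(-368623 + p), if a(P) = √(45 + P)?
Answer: -161592742844 - 5535088*√2 ≈ -1.6160e+11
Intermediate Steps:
p = 22680 (p = 1080*21 = 22680)
(467108 + a(467))*(-368623 + p) = (467108 + √(45 + 467))*(-368623 + 22680) = (467108 + √512)*(-345943) = (467108 + 16*√2)*(-345943) = -161592742844 - 5535088*√2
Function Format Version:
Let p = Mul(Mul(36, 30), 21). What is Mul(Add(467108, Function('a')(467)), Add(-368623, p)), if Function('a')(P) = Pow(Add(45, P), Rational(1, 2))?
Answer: Add(-161592742844, Mul(-5535088, Pow(2, Rational(1, 2)))) ≈ -1.6160e+11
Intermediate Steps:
p = 22680 (p = Mul(1080, 21) = 22680)
Mul(Add(467108, Function('a')(467)), Add(-368623, p)) = Mul(Add(467108, Pow(Add(45, 467), Rational(1, 2))), Add(-368623, 22680)) = Mul(Add(467108, Pow(512, Rational(1, 2))), -345943) = Mul(Add(467108, Mul(16, Pow(2, Rational(1, 2)))), -345943) = Add(-161592742844, Mul(-5535088, Pow(2, Rational(1, 2))))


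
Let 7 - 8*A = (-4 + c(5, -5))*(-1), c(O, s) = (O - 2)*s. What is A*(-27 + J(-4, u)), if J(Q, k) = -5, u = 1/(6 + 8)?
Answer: 48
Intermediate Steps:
c(O, s) = s*(-2 + O) (c(O, s) = (-2 + O)*s = s*(-2 + O))
u = 1/14 ≈ 0.071429
A = -3/2 (A = 7/8 - (-4 - 5*(-2 + 5))*(-1)/8 = 7/8 - (-4 - 5*3)*(-1)/8 = 7/8 - (-4 - 15)*(-1)/8 = 7/8 - (-19)*(-1)/8 = 7/8 - ⅛*19 = 7/8 - 19/8 = -3/2 ≈ -1.5000)
A*(-27 + J(-4, u)) = -3*(-27 - 5)/2 = -3/2*(-32) = 48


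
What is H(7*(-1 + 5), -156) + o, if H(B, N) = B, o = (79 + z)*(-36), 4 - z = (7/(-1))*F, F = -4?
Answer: -1952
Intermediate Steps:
z = -24 (z = 4 - 7/(-1)*(-4) = 4 - 7*(-1)*(-4) = 4 - (-7)*(-4) = 4 - 1*28 = 4 - 28 = -24)
o = -1980 (o = (79 - 24)*(-36) = 55*(-36) = -1980)
H(7*(-1 + 5), -156) + o = 7*(-1 + 5) - 1980 = 7*4 - 1980 = 28 - 1980 = -1952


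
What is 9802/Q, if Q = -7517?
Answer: -9802/7517 ≈ -1.3040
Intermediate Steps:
9802/Q = 9802/(-7517) = 9802*(-1/7517) = -9802/7517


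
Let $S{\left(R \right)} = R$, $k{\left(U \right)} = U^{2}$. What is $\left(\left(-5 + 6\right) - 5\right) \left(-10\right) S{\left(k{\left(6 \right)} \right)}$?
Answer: $1440$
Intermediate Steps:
$\left(\left(-5 + 6\right) - 5\right) \left(-10\right) S{\left(k{\left(6 \right)} \right)} = \left(\left(-5 + 6\right) - 5\right) \left(-10\right) 6^{2} = \left(1 - 5\right) \left(-10\right) 36 = \left(-4\right) \left(-10\right) 36 = 40 \cdot 36 = 1440$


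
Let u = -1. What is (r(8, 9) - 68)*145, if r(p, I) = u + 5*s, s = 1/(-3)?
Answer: -30740/3 ≈ -10247.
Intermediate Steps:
s = -1/3 ≈ -0.33333
r(p, I) = -8/3 (r(p, I) = -1 + 5*(-1/3) = -1 - 5/3 = -8/3)
(r(8, 9) - 68)*145 = (-8/3 - 68)*145 = -212/3*145 = -30740/3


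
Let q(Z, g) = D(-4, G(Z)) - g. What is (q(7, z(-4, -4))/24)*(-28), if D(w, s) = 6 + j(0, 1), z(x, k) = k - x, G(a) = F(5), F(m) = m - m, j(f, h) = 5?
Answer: -77/6 ≈ -12.833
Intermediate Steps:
F(m) = 0
G(a) = 0
D(w, s) = 11 (D(w, s) = 6 + 5 = 11)
q(Z, g) = 11 - g
(q(7, z(-4, -4))/24)*(-28) = ((11 - (-4 - 1*(-4)))/24)*(-28) = ((11 - (-4 + 4))/24)*(-28) = ((11 - 1*0)/24)*(-28) = ((11 + 0)/24)*(-28) = ((1/24)*11)*(-28) = (11/24)*(-28) = -77/6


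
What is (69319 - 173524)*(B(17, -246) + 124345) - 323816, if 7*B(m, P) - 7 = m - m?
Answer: -12957798746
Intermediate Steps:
B(m, P) = 1 (B(m, P) = 1 + (m - m)/7 = 1 + (⅐)*0 = 1 + 0 = 1)
(69319 - 173524)*(B(17, -246) + 124345) - 323816 = (69319 - 173524)*(1 + 124345) - 323816 = -104205*124346 - 323816 = -12957474930 - 323816 = -12957798746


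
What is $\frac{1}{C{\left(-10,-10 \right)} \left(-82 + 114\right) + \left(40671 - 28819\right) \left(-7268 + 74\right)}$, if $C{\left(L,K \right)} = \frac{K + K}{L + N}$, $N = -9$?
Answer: $- \frac{19}{1620001832} \approx -1.1728 \cdot 10^{-8}$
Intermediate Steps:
$C{\left(L,K \right)} = \frac{2 K}{-9 + L}$ ($C{\left(L,K \right)} = \frac{K + K}{L - 9} = \frac{2 K}{-9 + L}$)
$\frac{1}{C{\left(-10,-10 \right)} \left(-82 + 114\right) + \left(40671 - 28819\right) \left(-7268 + 74\right)} = \frac{1}{2 \left(-10\right) \frac{1}{-9 - 10} \left(-82 + 114\right) + \left(40671 - 28819\right) \left(-7268 + 74\right)} = \frac{1}{2 \left(-10\right) \frac{1}{-19} \cdot 32 + 11852 \left(-7194\right)} = \frac{1}{2 \left(-10\right) \left(- \frac{1}{19}\right) 32 - 85263288} = \frac{1}{\frac{20}{19} \cdot 32 - 85263288} = \frac{1}{\frac{640}{19} - 85263288} = \frac{1}{- \frac{1620001832}{19}} = - \frac{19}{1620001832}$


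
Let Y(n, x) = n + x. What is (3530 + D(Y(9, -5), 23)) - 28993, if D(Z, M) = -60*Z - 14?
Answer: -25717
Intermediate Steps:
D(Z, M) = -14 - 60*Z
(3530 + D(Y(9, -5), 23)) - 28993 = (3530 + (-14 - 60*(9 - 5))) - 28993 = (3530 + (-14 - 60*4)) - 28993 = (3530 + (-14 - 240)) - 28993 = (3530 - 254) - 28993 = 3276 - 28993 = -25717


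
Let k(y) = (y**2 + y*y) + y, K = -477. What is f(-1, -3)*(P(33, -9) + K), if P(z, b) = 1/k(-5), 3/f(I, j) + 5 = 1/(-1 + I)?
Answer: 42928/165 ≈ 260.17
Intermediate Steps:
f(I, j) = 3/(-5 + 1/(-1 + I))
k(y) = y + 2*y**2 (k(y) = (y**2 + y**2) + y = 2*y**2 + y = y + 2*y**2)
P(z, b) = 1/45 (P(z, b) = 1/(-5*(1 + 2*(-5))) = 1/(-5*(1 - 10)) = 1/(-5*(-9)) = 1/45)
f(-1, -3)*(P(33, -9) + K) = (3*(1 - 1*(-1))/(-6 + 5*(-1)))*(1/45 - 477) = (3*(1 + 1)/(-6 - 5))*(-21464/45) = (3*2/(-11))*(-21464/45) = (3*(-1/11)*2)*(-21464/45) = -6/11*(-21464/45) = 42928/165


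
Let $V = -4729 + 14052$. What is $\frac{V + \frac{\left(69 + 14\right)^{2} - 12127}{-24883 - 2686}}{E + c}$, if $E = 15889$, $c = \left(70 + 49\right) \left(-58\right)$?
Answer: $\frac{257031025}{247762603} \approx 1.0374$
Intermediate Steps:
$c = -6902$ ($c = 119 \left(-58\right) = -6902$)
$V = 9323$
$\frac{V + \frac{\left(69 + 14\right)^{2} - 12127}{-24883 - 2686}}{E + c} = \frac{9323 + \frac{\left(69 + 14\right)^{2} - 12127}{-24883 - 2686}}{15889 - 6902} = \frac{9323 + \frac{83^{2} - 12127}{-27569}}{8987} = \left(9323 + \left(6889 - 12127\right) \left(- \frac{1}{27569}\right)\right) \frac{1}{8987} = \left(9323 - - \frac{5238}{27569}\right) \frac{1}{8987} = \left(9323 + \frac{5238}{27569}\right) \frac{1}{8987} = \frac{257031025}{27569} \cdot \frac{1}{8987} = \frac{257031025}{247762603}$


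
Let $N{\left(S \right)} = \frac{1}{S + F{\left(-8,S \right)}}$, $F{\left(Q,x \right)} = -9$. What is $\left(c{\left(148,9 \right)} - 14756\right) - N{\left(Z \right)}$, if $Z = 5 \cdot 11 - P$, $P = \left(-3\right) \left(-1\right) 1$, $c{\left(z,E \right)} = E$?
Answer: $- \frac{634122}{43} \approx -14747.0$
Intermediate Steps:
$P = 3$ ($P = 3 \cdot 1 = 3$)
$Z = 52$ ($Z = 5 \cdot 11 - 3 = 55 - 3 = 52$)
$N{\left(S \right)} = \frac{1}{-9 + S}$ ($N{\left(S \right)} = \frac{1}{S - 9} = \frac{1}{-9 + S}$)
$\left(c{\left(148,9 \right)} - 14756\right) - N{\left(Z \right)} = \left(9 - 14756\right) - \frac{1}{-9 + 52} = \left(9 - 14756\right) - \frac{1}{43} = -14747 - \frac{1}{43} = - \frac{634122}{43}$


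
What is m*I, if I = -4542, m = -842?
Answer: 3824364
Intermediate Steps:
m*I = -842*(-4542) = 3824364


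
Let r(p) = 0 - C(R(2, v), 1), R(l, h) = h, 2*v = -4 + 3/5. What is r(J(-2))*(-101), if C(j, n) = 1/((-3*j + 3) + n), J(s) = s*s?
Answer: 1010/91 ≈ 11.099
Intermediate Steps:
v = -17/10 (v = (-4 + 3/5)/2 = (-4 + 3*(⅕))/2 = (-4 + ⅗)/2 = (½)*(-17/5) = -17/10 ≈ -1.7000)
J(s) = s²
C(j, n) = 1/(3 + n - 3*j) (C(j, n) = 1/((3 - 3*j) + n) = 1/(3 + n - 3*j))
r(p) = -10/91 (r(p) = 0 - 1/(3 + 1 - 3*(-17/10)) = 0 - 1/(3 + 1 + 51/10) = 0 - 1/91/10 = 0 - 1*10/91 = 0 - 10/91 = -10/91)
r(J(-2))*(-101) = -10/91*(-101) = 1010/91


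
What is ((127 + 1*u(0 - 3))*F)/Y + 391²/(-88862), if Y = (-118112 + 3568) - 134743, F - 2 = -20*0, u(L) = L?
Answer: -38133283623/22152141394 ≈ -1.7214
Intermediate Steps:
F = 2 (F = 2 - 20*0 = 2 + 0 = 2)
Y = -249287 (Y = -114544 - 134743 = -249287)
((127 + 1*u(0 - 3))*F)/Y + 391²/(-88862) = ((127 + 1*(0 - 3))*2)/(-249287) + 391²/(-88862) = ((127 + 1*(-3))*2)*(-1/249287) + 152881*(-1/88862) = ((127 - 3)*2)*(-1/249287) - 152881/88862 = (124*2)*(-1/249287) - 152881/88862 = 248*(-1/249287) - 152881/88862 = -248/249287 - 152881/88862 = -38133283623/22152141394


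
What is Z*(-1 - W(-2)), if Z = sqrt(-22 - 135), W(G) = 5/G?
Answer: 3*I*sqrt(157)/2 ≈ 18.795*I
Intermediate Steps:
Z = I*sqrt(157) (Z = sqrt(-157) = I*sqrt(157) ≈ 12.53*I)
Z*(-1 - W(-2)) = (I*sqrt(157))*(-1 - 5/(-2)) = (I*sqrt(157))*(-1 - 5*(-1)/2) = (I*sqrt(157))*(-1 - 1*(-5/2)) = (I*sqrt(157))*(-1 + 5/2) = (I*sqrt(157))*(3/2) = 3*I*sqrt(157)/2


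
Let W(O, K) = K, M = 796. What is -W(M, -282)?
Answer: 282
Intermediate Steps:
-W(M, -282) = -1*(-282) = 282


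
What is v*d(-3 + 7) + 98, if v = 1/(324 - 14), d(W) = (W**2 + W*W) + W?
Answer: 15208/155 ≈ 98.116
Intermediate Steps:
d(W) = W + 2*W**2 (d(W) = (W**2 + W**2) + W = 2*W**2 + W = W + 2*W**2)
v = 1/310 ≈ 0.0032258
v*d(-3 + 7) + 98 = ((-3 + 7)*(1 + 2*(-3 + 7)))/310 + 98 = (4*(1 + 2*4))/310 + 98 = (4*(1 + 8))/310 + 98 = (4*9)/310 + 98 = (1/310)*36 + 98 = 18/155 + 98 = 15208/155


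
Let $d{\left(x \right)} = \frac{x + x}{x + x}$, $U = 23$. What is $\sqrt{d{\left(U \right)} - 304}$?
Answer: $i \sqrt{303} \approx 17.407 i$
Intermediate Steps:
$d{\left(x \right)} = 1$ ($d{\left(x \right)} = \frac{2 x}{2 x} = 2 x \frac{1}{2 x} = 1$)
$\sqrt{d{\left(U \right)} - 304} = \sqrt{1 - 304} = \sqrt{-303} = i \sqrt{303}$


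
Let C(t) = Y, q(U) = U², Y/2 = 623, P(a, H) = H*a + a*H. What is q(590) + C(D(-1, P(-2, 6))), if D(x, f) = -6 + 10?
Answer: 349346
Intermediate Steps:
P(a, H) = 2*H*a (P(a, H) = H*a + H*a = 2*H*a)
Y = 1246 (Y = 2*623 = 1246)
D(x, f) = 4
C(t) = 1246
q(590) + C(D(-1, P(-2, 6))) = 590² + 1246 = 348100 + 1246 = 349346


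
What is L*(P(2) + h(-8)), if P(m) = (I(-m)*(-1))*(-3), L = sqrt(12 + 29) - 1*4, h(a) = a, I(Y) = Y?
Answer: 56 - 14*sqrt(41) ≈ -33.644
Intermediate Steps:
L = -4 + sqrt(41) (L = sqrt(41) - 4 = -4 + sqrt(41) ≈ 2.4031)
P(m) = -3*m (P(m) = (-m*(-1))*(-3) = m*(-3) = -3*m)
L*(P(2) + h(-8)) = (-4 + sqrt(41))*(-3*2 - 8) = (-4 + sqrt(41))*(-6 - 8) = (-4 + sqrt(41))*(-14) = 56 - 14*sqrt(41)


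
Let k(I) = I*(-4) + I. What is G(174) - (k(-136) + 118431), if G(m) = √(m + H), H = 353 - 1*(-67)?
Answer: -118839 + 3*√66 ≈ -1.1881e+5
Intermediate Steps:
k(I) = -3*I (k(I) = -4*I + I = -3*I)
H = 420 (H = 353 + 67 = 420)
G(m) = √(420 + m) (G(m) = √(m + 420) = √(420 + m))
G(174) - (k(-136) + 118431) = √(420 + 174) - (-3*(-136) + 118431) = √594 - (408 + 118431) = 3*√66 - 1*118839 = 3*√66 - 118839 = -118839 + 3*√66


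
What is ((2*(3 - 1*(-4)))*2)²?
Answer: 784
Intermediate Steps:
((2*(3 - 1*(-4)))*2)² = ((2*(3 + 4))*2)² = ((2*7)*2)² = (14*2)² = 28² = 784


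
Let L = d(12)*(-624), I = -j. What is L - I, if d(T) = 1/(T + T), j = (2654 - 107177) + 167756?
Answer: 63207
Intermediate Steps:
j = 63233 (j = -104523 + 167756 = 63233)
I = -63233 (I = -1*63233 = -63233)
d(T) = 1/(2*T)
L = -26 (L = ((1/2)/12)*(-624) = ((1/2)*(1/12))*(-624) = (1/24)*(-624) = -26)
L - I = -26 - 1*(-63233) = -26 + 63233 = 63207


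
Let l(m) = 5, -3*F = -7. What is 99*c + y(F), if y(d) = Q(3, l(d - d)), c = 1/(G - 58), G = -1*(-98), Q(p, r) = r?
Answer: 299/40 ≈ 7.4750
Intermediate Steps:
F = 7/3 (F = -1/3*(-7) = 7/3 ≈ 2.3333)
G = 98
c = 1/40 (c = 1/(98 - 58) = 1/40 ≈ 0.025000)
y(d) = 5
99*c + y(F) = 99*(1/40) + 5 = 99/40 + 5 = 299/40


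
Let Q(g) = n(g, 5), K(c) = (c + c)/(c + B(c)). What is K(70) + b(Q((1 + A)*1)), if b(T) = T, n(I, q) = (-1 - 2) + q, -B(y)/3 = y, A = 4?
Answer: 1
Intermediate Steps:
B(y) = -3*y
K(c) = -1 (K(c) = (c + c)/(c - 3*c) = (2*c)/((-2*c)) = (2*c)*(-1/(2*c)) = -1)
n(I, q) = -3 + q
Q(g) = 2 (Q(g) = -3 + 5 = 2)
K(70) + b(Q((1 + A)*1)) = -1 + 2 = 1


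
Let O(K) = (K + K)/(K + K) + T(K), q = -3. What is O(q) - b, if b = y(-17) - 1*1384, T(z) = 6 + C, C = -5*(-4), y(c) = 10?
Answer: 1401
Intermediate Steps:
C = 20
T(z) = 26 (T(z) = 6 + 20 = 26)
O(K) = 27 (O(K) = (K + K)/(K + K) + 26 = (2*K)/((2*K)) + 26 = (2*K)*(1/(2*K)) + 26 = 1 + 26 = 27)
b = -1374 (b = 10 - 1*1384 = 10 - 1384 = -1374)
O(q) - b = 27 - 1*(-1374) = 27 + 1374 = 1401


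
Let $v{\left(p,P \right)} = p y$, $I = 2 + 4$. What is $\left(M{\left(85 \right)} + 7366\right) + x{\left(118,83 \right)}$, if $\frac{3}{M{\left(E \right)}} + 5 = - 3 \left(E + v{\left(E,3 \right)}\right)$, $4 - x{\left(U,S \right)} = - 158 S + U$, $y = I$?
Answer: $\frac{36455137}{1790} \approx 20366.0$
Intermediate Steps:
$I = 6$
$y = 6$
$x{\left(U,S \right)} = 4 - U + 158 S$ ($x{\left(U,S \right)} = 4 - \left(- 158 S + U\right) = 4 - \left(U - 158 S\right) = 4 + \left(- U + 158 S\right) = 4 - U + 158 S$)
$v{\left(p,P \right)} = 6 p$ ($v{\left(p,P \right)} = p 6 = 6 p$)
$M{\left(E \right)} = \frac{3}{-5 - 21 E}$ ($M{\left(E \right)} = \frac{3}{-5 - 3 \left(E + 6 E\right)} = \frac{3}{-5 - 3 \cdot 7 E} = \frac{3}{-5 - 21 E}$)
$\left(M{\left(85 \right)} + 7366\right) + x{\left(118,83 \right)} = \left(- \frac{3}{5 + 21 \cdot 85} + 7366\right) + \left(4 - 118 + 158 \cdot 83\right) = \left(- \frac{3}{5 + 1785} + 7366\right) + \left(4 - 118 + 13114\right) = \left(- \frac{3}{1790} + 7366\right) + 13000 = \frac{13185137}{1790} + 13000 = \frac{36455137}{1790}$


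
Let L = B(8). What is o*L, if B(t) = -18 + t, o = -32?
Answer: 320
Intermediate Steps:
L = -10 (L = -18 + 8 = -10)
o*L = -32*(-10) = 320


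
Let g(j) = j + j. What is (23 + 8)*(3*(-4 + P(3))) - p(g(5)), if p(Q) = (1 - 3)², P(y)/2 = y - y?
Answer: -376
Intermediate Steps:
P(y) = 0 (P(y) = 2*(y - y) = 2*0 = 0)
g(j) = 2*j
p(Q) = 4 (p(Q) = (-2)² = 4)
(23 + 8)*(3*(-4 + P(3))) - p(g(5)) = (23 + 8)*(3*(-4 + 0)) - 1*4 = 31*(3*(-4)) - 4 = 31*(-12) - 4 = -372 - 4 = -376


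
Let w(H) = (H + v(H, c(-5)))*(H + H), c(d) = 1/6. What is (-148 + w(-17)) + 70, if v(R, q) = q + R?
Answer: 3217/3 ≈ 1072.3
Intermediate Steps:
c(d) = ⅙
v(R, q) = R + q
w(H) = 2*H*(⅙ + 2*H) (w(H) = (H + (H + ⅙))*(H + H) = (H + (⅙ + H))*(2*H) = (⅙ + 2*H)*(2*H) = 2*H*(⅙ + 2*H))
(-148 + w(-17)) + 70 = (-148 + (⅓)*(-17)*(1 + 12*(-17))) + 70 = (-148 + (⅓)*(-17)*(1 - 204)) + 70 = (-148 + (⅓)*(-17)*(-203)) + 70 = (-148 + 3451/3) + 70 = 3007/3 + 70 = 3217/3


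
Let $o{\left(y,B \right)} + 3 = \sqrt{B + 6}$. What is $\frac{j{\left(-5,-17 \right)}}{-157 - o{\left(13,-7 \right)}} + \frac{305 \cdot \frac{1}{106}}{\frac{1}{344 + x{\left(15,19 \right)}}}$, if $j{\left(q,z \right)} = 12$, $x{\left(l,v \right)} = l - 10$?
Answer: $\frac{2524360177}{2514002} + \frac{12 i}{23717} \approx 1004.1 + 0.00050597 i$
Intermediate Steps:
$o{\left(y,B \right)} = -3 + \sqrt{6 + B}$ ($o{\left(y,B \right)} = -3 + \sqrt{B + 6} = -3 + \sqrt{6 + B}$)
$x{\left(l,v \right)} = -10 + l$ ($x{\left(l,v \right)} = l - 10 = -10 + l$)
$\frac{j{\left(-5,-17 \right)}}{-157 - o{\left(13,-7 \right)}} + \frac{305 \cdot \frac{1}{106}}{\frac{1}{344 + x{\left(15,19 \right)}}} = \frac{12}{-157 - \left(-3 + \sqrt{6 - 7}\right)} + \frac{305 \cdot \frac{1}{106}}{\frac{1}{344 + \left(-10 + 15\right)}} = \frac{12}{-157 - \left(-3 + \sqrt{-1}\right)} + \frac{305 \cdot \frac{1}{106}}{\frac{1}{344 + 5}} = \frac{12}{-157 - \left(-3 + i\right)} + \frac{305}{106 \cdot \frac{1}{349}} = \frac{12}{-157 + \left(3 - i\right)} + \frac{305 \frac{1}{\frac{1}{349}}}{106} = \frac{12}{-154 - i} + \frac{305}{106} \cdot 349 = 12 \frac{-154 + i}{23717} + \frac{106445}{106} = \frac{12 \left(-154 + i\right)}{23717} + \frac{106445}{106} = \frac{106445}{106} + \frac{12 \left(-154 + i\right)}{23717}$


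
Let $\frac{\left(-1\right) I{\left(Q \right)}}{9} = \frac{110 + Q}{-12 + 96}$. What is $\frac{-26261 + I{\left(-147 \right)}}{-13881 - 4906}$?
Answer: $\frac{735197}{526036} \approx 1.3976$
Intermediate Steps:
$I{\left(Q \right)} = - \frac{165}{14} - \frac{3 Q}{28}$ ($I{\left(Q \right)} = - 9 \frac{110 + Q}{-12 + 96} = - 9 \frac{110 + Q}{84} = - 9 \left(110 + Q\right) \frac{1}{84} = - 9 \left(\frac{55}{42} + \frac{Q}{84}\right) = - \frac{165}{14} - \frac{3 Q}{28}$)
$\frac{-26261 + I{\left(-147 \right)}}{-13881 - 4906} = \frac{-26261 - - \frac{111}{28}}{-13881 - 4906} = \frac{-26261 + \left(- \frac{165}{14} + \frac{63}{4}\right)}{-18787} = \left(-26261 + \frac{111}{28}\right) \left(- \frac{1}{18787}\right) = \left(- \frac{735197}{28}\right) \left(- \frac{1}{18787}\right) = \frac{735197}{526036}$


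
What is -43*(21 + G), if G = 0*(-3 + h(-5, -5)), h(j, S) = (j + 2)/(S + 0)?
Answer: -903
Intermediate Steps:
h(j, S) = (2 + j)/S
G = 0 (G = 0*(-3 + (2 - 5)/(-5)) = 0*(-3 - 1/5*(-3)) = 0*(-3 + 3/5) = 0*(-12/5) = 0)
-43*(21 + G) = -43*(21 + 0) = -43*21 = -903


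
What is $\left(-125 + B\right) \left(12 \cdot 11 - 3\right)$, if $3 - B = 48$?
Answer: $-21930$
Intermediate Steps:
$B = -45$ ($B = 3 - 48 = -45$)
$\left(-125 + B\right) \left(12 \cdot 11 - 3\right) = \left(-125 - 45\right) \left(12 \cdot 11 - 3\right) = - 170 \left(132 - 3\right) = \left(-170\right) 129 = -21930$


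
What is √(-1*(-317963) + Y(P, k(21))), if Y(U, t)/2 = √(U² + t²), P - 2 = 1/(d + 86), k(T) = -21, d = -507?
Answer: √(56356080083 + 842*√78870562)/421 ≈ 563.92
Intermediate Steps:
P = 841/421 (P = 2 + 1/(-507 + 86) = 2 + 1/(-421) = 2 - 1/421 = 841/421 ≈ 1.9976)
Y(U, t) = 2*√(U² + t²)
√(-1*(-317963) + Y(P, k(21))) = √(-1*(-317963) + 2*√((841/421)² + (-21)²)) = √(317963 + 2*√(707281/177241 + 441)) = √(317963 + 2*√(78870562/177241)) = √(317963 + 2*(√78870562/421)) = √(317963 + 2*√78870562/421)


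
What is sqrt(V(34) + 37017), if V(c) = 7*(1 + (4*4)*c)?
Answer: 8*sqrt(638) ≈ 202.07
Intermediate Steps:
V(c) = 7 + 112*c (V(c) = 7*(1 + 16*c) = 7 + 112*c)
sqrt(V(34) + 37017) = sqrt((7 + 112*34) + 37017) = sqrt((7 + 3808) + 37017) = sqrt(3815 + 37017) = sqrt(40832) = 8*sqrt(638)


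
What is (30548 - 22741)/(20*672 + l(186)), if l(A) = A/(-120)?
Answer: 156140/268769 ≈ 0.58095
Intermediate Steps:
l(A) = -A/120 (l(A) = A*(-1/120) = -A/120)
(30548 - 22741)/(20*672 + l(186)) = (30548 - 22741)/(20*672 - 1/120*186) = 7807/(13440 - 31/20) = 7807/(268769/20) = 7807*(20/268769) = 156140/268769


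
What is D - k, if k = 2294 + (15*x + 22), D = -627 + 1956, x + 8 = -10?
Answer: -717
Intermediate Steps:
x = -18 (x = -8 - 10 = -18)
D = 1329
k = 2046 (k = 2294 + (15*(-18) + 22) = 2294 + (-270 + 22) = 2294 - 248 = 2046)
D - k = 1329 - 1*2046 = 1329 - 2046 = -717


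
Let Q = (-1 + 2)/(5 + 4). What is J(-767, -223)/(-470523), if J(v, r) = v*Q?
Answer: 767/4234707 ≈ 0.00018112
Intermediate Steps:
Q = 1/9 ≈ 0.11111
J(v, r) = v/9 (J(v, r) = v*(1/9) = v/9)
J(-767, -223)/(-470523) = ((1/9)*(-767))/(-470523) = -767/9*(-1/470523) = 767/4234707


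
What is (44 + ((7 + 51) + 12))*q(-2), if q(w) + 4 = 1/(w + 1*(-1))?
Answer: -494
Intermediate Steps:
q(w) = -4 + 1/(-1 + w) (q(w) = -4 + 1/(w + 1*(-1)) = -4 + 1/(w - 1) = -4 + 1/(-1 + w))
(44 + ((7 + 51) + 12))*q(-2) = (44 + ((7 + 51) + 12))*((5 - 4*(-2))/(-1 - 2)) = (44 + (58 + 12))*((5 + 8)/(-3)) = (44 + 70)*(-1/3*13) = 114*(-13/3) = -494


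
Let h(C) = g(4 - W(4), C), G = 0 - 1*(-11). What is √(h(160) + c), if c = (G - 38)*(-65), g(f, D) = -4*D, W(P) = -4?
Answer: √1115 ≈ 33.392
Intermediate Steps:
G = 11 (G = 0 + 11 = 11)
h(C) = -4*C
c = 1755 (c = (11 - 38)*(-65) = -27*(-65) = 1755)
√(h(160) + c) = √(-4*160 + 1755) = √(-640 + 1755) = √1115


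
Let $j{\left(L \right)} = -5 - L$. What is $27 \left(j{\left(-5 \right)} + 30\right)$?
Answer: $810$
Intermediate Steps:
$27 \left(j{\left(-5 \right)} + 30\right) = 27 \left(\left(-5 - -5\right) + 30\right) = 27 \left(\left(-5 + 5\right) + 30\right) = 27 \left(0 + 30\right) = 27 \cdot 30 = 810$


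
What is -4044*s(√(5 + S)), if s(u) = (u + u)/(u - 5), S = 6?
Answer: 44484/7 + 20220*√11/7 ≈ 15935.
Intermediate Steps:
s(u) = 2*u/(-5 + u) (s(u) = (2*u)/(-5 + u) = 2*u/(-5 + u))
-4044*s(√(5 + S)) = -8088*√(5 + 6)/(-5 + √(5 + 6)) = -8088*√11/(-5 + √11)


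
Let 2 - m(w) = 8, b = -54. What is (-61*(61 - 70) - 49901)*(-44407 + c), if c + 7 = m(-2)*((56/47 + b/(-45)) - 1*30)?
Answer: 513179961424/235 ≈ 2.1837e+9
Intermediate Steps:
m(w) = -6 (m(w) = 2 - 1*8 = 2 - 8 = -6)
c = 37283/235 (c = -7 - 6*((56/47 - 54/(-45)) - 1*30) = -7 - 6*((56*(1/47) - 54*(-1/45)) - 30) = -7 - 6*((56/47 + 6/5) - 30) = -7 - 6*(562/235 - 30) = -7 - 6*(-6488/235) = -7 + 38928/235 = 37283/235 ≈ 158.65)
(-61*(61 - 70) - 49901)*(-44407 + c) = (-61*(61 - 70) - 49901)*(-44407 + 37283/235) = (-61*(-9) - 49901)*(-10398362/235) = (549 - 49901)*(-10398362/235) = -49352*(-10398362/235) = 513179961424/235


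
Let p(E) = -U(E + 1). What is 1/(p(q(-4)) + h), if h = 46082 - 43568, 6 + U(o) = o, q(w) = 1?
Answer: 1/2518 ≈ 0.00039714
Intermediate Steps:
U(o) = -6 + o
p(E) = 5 - E (p(E) = -(-6 + (E + 1)) = -(-6 + (1 + E)) = -(-5 + E) = 5 - E)
h = 2514
1/(p(q(-4)) + h) = 1/((5 - 1*1) + 2514) = 1/((5 - 1) + 2514) = 1/(4 + 2514) = 1/2518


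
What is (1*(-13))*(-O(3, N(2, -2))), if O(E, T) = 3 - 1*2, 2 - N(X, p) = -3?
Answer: 13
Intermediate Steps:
N(X, p) = 5 (N(X, p) = 2 - 1*(-3) = 2 + 3 = 5)
O(E, T) = 1 (O(E, T) = 3 - 2 = 1)
(1*(-13))*(-O(3, N(2, -2))) = (1*(-13))*(-1*1) = -13*(-1) = 13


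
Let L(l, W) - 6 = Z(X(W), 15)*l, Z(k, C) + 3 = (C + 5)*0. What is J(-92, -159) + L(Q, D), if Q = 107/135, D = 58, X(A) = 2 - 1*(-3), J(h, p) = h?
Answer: -3977/45 ≈ -88.378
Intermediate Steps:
X(A) = 5 (X(A) = 2 + 3 = 5)
Q = 107/135 (Q = 107*(1/135) = 107/135 ≈ 0.79259)
Z(k, C) = -3 (Z(k, C) = -3 + (C + 5)*0 = -3 + (5 + C)*0 = -3 + 0 = -3)
L(l, W) = 6 - 3*l
J(-92, -159) + L(Q, D) = -92 + (6 - 3*107/135) = -92 + (6 - 107/45) = -92 + 163/45 = -3977/45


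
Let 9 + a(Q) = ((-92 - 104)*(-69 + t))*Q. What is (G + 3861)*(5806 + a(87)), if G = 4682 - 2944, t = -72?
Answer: 13494312271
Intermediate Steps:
G = 1738
a(Q) = -9 + 27636*Q (a(Q) = -9 + ((-92 - 104)*(-69 - 72))*Q = -9 + (-196*(-141))*Q = -9 + 27636*Q)
(G + 3861)*(5806 + a(87)) = (1738 + 3861)*(5806 + (-9 + 27636*87)) = 5599*(5806 + (-9 + 2404332)) = 5599*(5806 + 2404323) = 5599*2410129 = 13494312271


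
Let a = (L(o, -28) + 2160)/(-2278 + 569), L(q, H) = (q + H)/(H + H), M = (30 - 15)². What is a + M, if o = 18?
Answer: 10706215/47852 ≈ 223.74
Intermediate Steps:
M = 225 (M = 15² = 225)
L(q, H) = (H + q)/(2*H) (L(q, H) = (H + q)/((2*H)) = (H + q)*(1/(2*H)) = (H + q)/(2*H))
a = -60485/47852 (a = ((½)*(-28 + 18)/(-28) + 2160)/(-2278 + 569) = ((½)*(-1/28)*(-10) + 2160)/(-1709) = (5/28 + 2160)*(-1/1709) = (60485/28)*(-1/1709) = -60485/47852 ≈ -1.2640)
a + M = -60485/47852 + 225 = 10706215/47852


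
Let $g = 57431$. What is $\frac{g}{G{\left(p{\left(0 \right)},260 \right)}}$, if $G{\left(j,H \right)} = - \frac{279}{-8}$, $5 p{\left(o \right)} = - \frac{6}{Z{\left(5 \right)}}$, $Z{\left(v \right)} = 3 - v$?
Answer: $\frac{459448}{279} \approx 1646.8$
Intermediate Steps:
$p{\left(o \right)} = \frac{3}{5}$ ($p{\left(o \right)} = \frac{\left(-6\right) \frac{1}{3 - 5}}{5} = \frac{\left(-6\right) \frac{1}{-2}}{5} = \frac{\left(-6\right) \left(- \frac{1}{2}\right)}{5} = \frac{1}{5} \cdot 3 = \frac{3}{5}$)
$G{\left(j,H \right)} = \frac{279}{8}$ ($G{\left(j,H \right)} = \left(-279\right) \left(- \frac{1}{8}\right) = \frac{279}{8}$)
$\frac{g}{G{\left(p{\left(0 \right)},260 \right)}} = \frac{57431}{\frac{279}{8}} = 57431 \cdot \frac{8}{279} = \frac{459448}{279}$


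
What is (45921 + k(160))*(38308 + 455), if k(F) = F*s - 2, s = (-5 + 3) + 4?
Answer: 1792362357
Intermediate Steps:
s = 2 (s = -2 + 4 = 2)
k(F) = -2 + 2*F (k(F) = F*2 - 2 = 2*F - 2 = -2 + 2*F)
(45921 + k(160))*(38308 + 455) = (45921 + (-2 + 2*160))*(38308 + 455) = (45921 + (-2 + 320))*38763 = (45921 + 318)*38763 = 46239*38763 = 1792362357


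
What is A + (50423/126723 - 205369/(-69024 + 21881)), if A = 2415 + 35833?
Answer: 228525870241748/5974102389 ≈ 38253.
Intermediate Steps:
A = 38248
A + (50423/126723 - 205369/(-69024 + 21881)) = 38248 + (50423/126723 - 205369/(-69024 + 21881)) = 38248 + (50423*(1/126723) - 205369/(-47143)) = 38248 + (50423/126723 - 205369*(-1/47143)) = 38248 + (50423/126723 + 205369/47143) = 38248 + 28402067276/5974102389 = 228525870241748/5974102389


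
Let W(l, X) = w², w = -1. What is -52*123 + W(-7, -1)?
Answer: -6395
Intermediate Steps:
W(l, X) = 1 (W(l, X) = (-1)² = 1)
-52*123 + W(-7, -1) = -52*123 + 1 = -6396 + 1 = -6395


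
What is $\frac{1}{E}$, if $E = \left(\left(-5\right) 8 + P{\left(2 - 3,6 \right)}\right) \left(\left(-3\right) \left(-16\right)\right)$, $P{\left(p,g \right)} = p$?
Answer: $- \frac{1}{1968} \approx -0.00050813$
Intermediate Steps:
$E = -1968$ ($E = \left(\left(-5\right) 8 + \left(2 - 3\right)\right) \left(\left(-3\right) \left(-16\right)\right) = \left(-40 + \left(2 - 3\right)\right) 48 = \left(-40 - 1\right) 48 = \left(-41\right) 48 = -1968$)
$\frac{1}{E} = \frac{1}{-1968} = - \frac{1}{1968}$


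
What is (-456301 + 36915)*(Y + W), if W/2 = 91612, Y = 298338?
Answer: -201960360932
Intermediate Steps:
W = 183224 (W = 2*91612 = 183224)
(-456301 + 36915)*(Y + W) = (-456301 + 36915)*(298338 + 183224) = -419386*481562 = -201960360932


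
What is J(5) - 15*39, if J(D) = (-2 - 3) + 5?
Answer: -585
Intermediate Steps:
J(D) = 0 (J(D) = -5 + 5 = 0)
J(5) - 15*39 = 0 - 15*39 = 0 - 585 = -585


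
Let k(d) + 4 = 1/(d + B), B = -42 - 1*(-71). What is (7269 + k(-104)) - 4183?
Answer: 231149/75 ≈ 3082.0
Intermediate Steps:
B = 29 (B = -42 + 71 = 29)
k(d) = -4 + 1/(29 + d) (k(d) = -4 + 1/(d + 29) = -4 + 1/(29 + d))
(7269 + k(-104)) - 4183 = (7269 + (-115 - 4*(-104))/(29 - 104)) - 4183 = (7269 + (-115 + 416)/(-75)) - 4183 = (7269 - 1/75*301) - 4183 = (7269 - 301/75) - 4183 = 544874/75 - 4183 = 231149/75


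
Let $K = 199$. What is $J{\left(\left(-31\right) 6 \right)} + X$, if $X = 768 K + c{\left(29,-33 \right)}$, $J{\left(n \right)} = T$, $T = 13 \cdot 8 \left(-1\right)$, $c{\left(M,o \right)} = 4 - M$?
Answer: $152703$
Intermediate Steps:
$T = -104$ ($T = 104 \left(-1\right) = -104$)
$J{\left(n \right)} = -104$
$X = 152807$ ($X = 768 \cdot 199 + \left(4 - 29\right) = 152832 + \left(4 - 29\right) = 152832 - 25 = 152807$)
$J{\left(\left(-31\right) 6 \right)} + X = -104 + 152807 = 152703$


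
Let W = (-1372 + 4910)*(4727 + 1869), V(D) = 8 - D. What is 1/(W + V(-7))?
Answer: 1/23336663 ≈ 4.2851e-8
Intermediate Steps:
W = 23336648 (W = 3538*6596 = 23336648)
1/(W + V(-7)) = 1/(23336648 + (8 - 1*(-7))) = 1/(23336648 + (8 + 7)) = 1/(23336648 + 15) = 1/23336663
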